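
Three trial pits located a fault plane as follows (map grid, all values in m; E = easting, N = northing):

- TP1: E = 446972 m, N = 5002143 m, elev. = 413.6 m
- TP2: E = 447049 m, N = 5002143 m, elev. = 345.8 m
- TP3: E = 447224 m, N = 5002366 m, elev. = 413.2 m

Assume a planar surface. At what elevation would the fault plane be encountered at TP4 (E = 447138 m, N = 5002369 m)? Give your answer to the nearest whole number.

Two edge vectors: TP1→TP2 = (77, 0, -67.8), TP1→TP3 = (252, 223, -0.4).
Normal n = (TP1→TP2) × (TP1→TP3) = (15119.4, -17054.8, 17171).
So ∂z/∂E = −n_x/n_z = −0.88051948 and ∂z/∂N = −n_y/n_z = 0.99323278.
Intercept c from TP1: 413.6 + 393567.55 − 4968292.38 = −4574311.23.
At (447138, 5002369): z = −393713.7 + 4968516.8 − 4574311.23 = 491.9 m.

492 m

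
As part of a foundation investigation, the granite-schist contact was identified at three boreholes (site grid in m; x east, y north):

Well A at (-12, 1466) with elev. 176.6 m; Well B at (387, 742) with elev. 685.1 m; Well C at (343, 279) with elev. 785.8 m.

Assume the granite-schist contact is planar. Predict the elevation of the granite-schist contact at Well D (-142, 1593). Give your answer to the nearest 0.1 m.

42.4 m

Two edge vectors: Well A→Well B = (399, -724, 508.5), Well A→Well C = (355, -1187, 609.2).
Normal n = (Well A→Well B) × (Well A→Well C) = (162528.7, -62553.3, -216593).
So ∂z/∂x = −n_x/n_z = 0.750388 and ∂z/∂y = −n_y/n_z = −0.288806.
Intercept c from Well A: 176.6 + 9.00 + 423.39 = 608.99.
At (-142, 1593): z = −106.6 − 460.1 + 608.99 = 42.4 m.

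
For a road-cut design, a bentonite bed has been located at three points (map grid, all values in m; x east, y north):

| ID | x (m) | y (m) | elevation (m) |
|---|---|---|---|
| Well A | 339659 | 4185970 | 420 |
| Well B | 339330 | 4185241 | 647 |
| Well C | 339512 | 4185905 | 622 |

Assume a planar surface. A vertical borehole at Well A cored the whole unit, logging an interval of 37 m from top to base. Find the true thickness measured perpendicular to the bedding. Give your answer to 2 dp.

19.68 m

Two edge vectors: Well A→Well B = (-329, -729, 227), Well A→Well C = (-147, -65, 202).
Normal n = (Well A→Well B) × (Well A→Well C) = (-132503, 33089, -85778).
So ∂z/∂x = −n_x/n_z = −1.54472 and ∂z/∂y = −n_y/n_z = 0.38575.
|∇z| = √(a²+b²) = 1.59216, so dip δ = arctan(1.59216) = 57.87°.
True thickness = vertical thickness × cos δ = 37 × cos 57.87° = 19.68 m.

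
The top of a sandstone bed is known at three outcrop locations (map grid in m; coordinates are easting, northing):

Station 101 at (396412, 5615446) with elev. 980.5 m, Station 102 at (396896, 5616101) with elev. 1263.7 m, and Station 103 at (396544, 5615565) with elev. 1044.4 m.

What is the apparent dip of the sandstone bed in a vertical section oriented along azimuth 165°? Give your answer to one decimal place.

8.1°

Two edge vectors: Station 101→Station 102 = (484, 655, 283.2), Station 101→Station 103 = (132, 119, 63.9).
Normal n = (Station 101→Station 102) × (Station 101→Station 103) = (8153.7, 6454.8, -28864).
So ∂z/∂easting = −n_x/n_z = 0.28249 and ∂z/∂northing = −n_y/n_z = 0.22363.
Unit vector along 165° is (sin 165°, cos 165°) = (0.2588, -0.9659).
Slope in that direction = a·(0.2588) + b·(-0.9659) = −0.14290.
Apparent dip = arctan|0.14290| = 8.1° (true dip is 19.8°, so apparent ≤ true as expected).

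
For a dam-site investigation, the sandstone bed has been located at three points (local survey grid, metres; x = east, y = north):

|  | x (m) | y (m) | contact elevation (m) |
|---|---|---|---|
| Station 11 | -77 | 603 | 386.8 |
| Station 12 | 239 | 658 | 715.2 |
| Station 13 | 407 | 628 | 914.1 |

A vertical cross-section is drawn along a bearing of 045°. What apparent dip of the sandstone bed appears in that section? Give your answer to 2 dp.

26.35°

Let the plane be z = a·x + b·y + c.
Station 12−Station 11: 316a + 55b = 328.4;  Station 13−Station 11: 484a + 25b = 527.3.
Solving gives a = 1.11066, b = −0.41032.
Unit vector along 045° is (sin 45°, cos 45°) = (0.7071, 0.7071).
Slope in that direction = a·(0.7071) + b·(0.7071) = 0.49521.
Apparent dip = arctan|0.49521| = 26.35° (true dip is 49.8°, so apparent ≤ true as expected).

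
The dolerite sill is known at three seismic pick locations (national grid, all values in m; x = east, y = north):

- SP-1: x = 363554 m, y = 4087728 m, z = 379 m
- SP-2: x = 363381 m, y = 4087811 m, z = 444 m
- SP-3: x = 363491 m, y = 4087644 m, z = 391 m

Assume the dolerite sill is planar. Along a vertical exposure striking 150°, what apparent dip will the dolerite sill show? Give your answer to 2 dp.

14.14°

Two edge vectors: SP-1→SP-2 = (-173, 83, 65), SP-1→SP-3 = (-63, -84, 12).
Normal n = (SP-1→SP-2) × (SP-1→SP-3) = (6456, -2019, 19761).
So ∂z/∂x = −n_x/n_z = −0.32670 and ∂z/∂y = −n_y/n_z = 0.10217.
Unit vector along 150° is (sin 150°, cos 150°) = (0.5000, -0.8660).
Slope in that direction = a·(0.5000) + b·(-0.8660) = −0.25183.
Apparent dip = arctan|0.25183| = 14.14° (true dip is 18.9°, so apparent ≤ true as expected).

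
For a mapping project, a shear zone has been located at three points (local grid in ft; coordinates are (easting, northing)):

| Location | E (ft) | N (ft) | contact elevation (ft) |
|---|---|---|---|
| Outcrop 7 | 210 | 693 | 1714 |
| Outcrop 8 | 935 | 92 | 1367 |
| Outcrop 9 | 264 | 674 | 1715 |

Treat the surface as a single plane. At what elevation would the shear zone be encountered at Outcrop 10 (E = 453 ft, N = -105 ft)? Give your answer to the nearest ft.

Let the plane be z = a·E + b·N + c.
Outcrop 8−Outcrop 7: 725a − 601b = −347;  Outcrop 9−Outcrop 7: 54a − 19b = 1.
Solving gives a = 0.38514, b = 1.04197.
Then c = 1714 − a·210 − b·693 = 911.03.
At (453, -105): z = 174.5 − 109.4 + 911.03 = 976.1 ft.

976 ft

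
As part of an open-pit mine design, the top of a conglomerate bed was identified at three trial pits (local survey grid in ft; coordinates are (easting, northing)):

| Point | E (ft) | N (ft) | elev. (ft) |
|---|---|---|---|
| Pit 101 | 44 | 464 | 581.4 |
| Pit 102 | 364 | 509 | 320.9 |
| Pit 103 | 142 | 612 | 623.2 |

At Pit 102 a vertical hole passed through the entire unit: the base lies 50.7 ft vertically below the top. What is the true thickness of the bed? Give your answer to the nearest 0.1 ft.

30.8 ft

Let the plane be z = a·E + b·N + c.
Pit 102−Pit 101: 320a + 45b = −260.5;  Pit 103−Pit 101: 98a + 148b = 41.8.
Solving gives a = −0.94144, b = 0.90582.
|∇z| = √(a²+b²) = 1.30646, so dip δ = arctan(1.30646) = 52.57°.
True thickness = vertical thickness × cos δ = 50.7 × cos 52.57° = 30.8 ft.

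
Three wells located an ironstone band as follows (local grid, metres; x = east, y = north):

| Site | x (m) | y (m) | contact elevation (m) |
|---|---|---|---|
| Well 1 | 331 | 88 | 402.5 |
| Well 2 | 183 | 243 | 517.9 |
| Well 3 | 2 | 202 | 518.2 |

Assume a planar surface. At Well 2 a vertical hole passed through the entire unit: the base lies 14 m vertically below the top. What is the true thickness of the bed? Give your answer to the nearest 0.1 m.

Let the plane be z = a·x + b·y + c.
Well 2−Well 1: −148a + 155b = 115.4;  Well 3−Well 1: −329a + 114b = 115.7.
Solving gives a = −0.14002, b = 0.61082.
|∇z| = √(a²+b²) = 0.62666, so dip δ = arctan(0.62666) = 32.07°.
True thickness = vertical thickness × cos δ = 14 × cos 32.07° = 11.9 m.

11.9 m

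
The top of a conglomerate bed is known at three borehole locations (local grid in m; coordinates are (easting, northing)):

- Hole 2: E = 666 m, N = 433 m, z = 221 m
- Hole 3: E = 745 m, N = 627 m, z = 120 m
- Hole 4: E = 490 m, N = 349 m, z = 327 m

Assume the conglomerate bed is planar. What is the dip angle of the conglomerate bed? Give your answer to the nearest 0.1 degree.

29.1°

Two edge vectors: Hole 2→Hole 3 = (79, 194, -101), Hole 2→Hole 4 = (-176, -84, 106).
Normal n = (Hole 2→Hole 3) × (Hole 2→Hole 4) = (12080, 9402, 27508).
So ∂z/∂E = −n_x/n_z = −0.43914 and ∂z/∂N = −n_y/n_z = −0.34179.
Gradient magnitude |∇z| = √(a² + b²) = √(0.19285 + 0.11682) = 0.55648.
True dip = arctan(0.55648) = 29.1°, dipping toward NE (azimuth ≈ 052°).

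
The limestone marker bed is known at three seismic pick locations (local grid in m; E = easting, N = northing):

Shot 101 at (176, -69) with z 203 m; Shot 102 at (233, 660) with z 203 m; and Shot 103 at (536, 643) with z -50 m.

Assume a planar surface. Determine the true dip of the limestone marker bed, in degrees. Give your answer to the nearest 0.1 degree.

39.8°

Two edge vectors: Shot 101→Shot 102 = (57, 729, 0), Shot 101→Shot 103 = (360, 712, -253).
Normal n = (Shot 101→Shot 102) × (Shot 101→Shot 103) = (-184437, 14421, -221856).
So ∂z/∂E = −n_x/n_z = −0.83134 and ∂z/∂N = −n_y/n_z = 0.06500.
Gradient magnitude |∇z| = √(a² + b²) = √(0.69112 + 0.00423) = 0.83387.
True dip = arctan(0.83387) = 39.8°, dipping toward E (azimuth ≈ 094°).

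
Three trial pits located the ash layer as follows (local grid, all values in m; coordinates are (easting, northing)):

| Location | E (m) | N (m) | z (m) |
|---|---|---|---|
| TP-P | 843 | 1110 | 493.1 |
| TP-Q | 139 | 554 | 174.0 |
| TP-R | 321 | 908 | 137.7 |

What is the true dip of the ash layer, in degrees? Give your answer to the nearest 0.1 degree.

Let the plane be z = a·E + b·N + c.
TP-Q−TP-P: −704a − 556b = −319.1;  TP-R−TP-P: −522a − 202b = −355.4.
Solving gives a = 0.89948, b = −0.56499.
Gradient magnitude |∇z| = √(a² + b²) = √(0.80906 + 0.31921) = 1.06220.
True dip = arctan(1.06220) = 46.7°, dipping toward WNW (azimuth ≈ 302°).

46.7°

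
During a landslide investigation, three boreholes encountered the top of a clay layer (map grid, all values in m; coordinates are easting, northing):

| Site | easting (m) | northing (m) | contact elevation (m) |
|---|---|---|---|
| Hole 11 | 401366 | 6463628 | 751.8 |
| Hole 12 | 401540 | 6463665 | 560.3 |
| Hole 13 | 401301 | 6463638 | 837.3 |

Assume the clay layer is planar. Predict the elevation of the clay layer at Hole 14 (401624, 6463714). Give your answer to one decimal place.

486.1 m

Two edge vectors: Hole 11→Hole 12 = (174, 37, -191.5), Hole 11→Hole 13 = (-65, 10, 85.5).
Normal n = (Hole 11→Hole 12) × (Hole 11→Hole 13) = (5078.5, -2429.5, 4145).
So ∂z/∂easting = −n_x/n_z = −1.225211098 and ∂z/∂northing = −n_y/n_z = 0.586127865.
Intercept c from Hole 11: 751.8 + 491758.08 − 3788512.48 = −3296002.60.
At (401624, 6463714): z = −492074.2 + 3788562.9 − 3296002.60 = 486.1 m.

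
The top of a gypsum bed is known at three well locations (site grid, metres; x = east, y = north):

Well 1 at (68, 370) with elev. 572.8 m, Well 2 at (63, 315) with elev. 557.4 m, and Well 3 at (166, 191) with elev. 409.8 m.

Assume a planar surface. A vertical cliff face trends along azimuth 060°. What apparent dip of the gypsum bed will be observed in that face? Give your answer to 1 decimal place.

Let the plane be z = a·x + b·y + c.
Well 2−Well 1: −5a − 55b = −15.4;  Well 3−Well 1: 98a − 179b = −163.
Solving gives a = −0.98781, b = 0.36980.
Unit vector along 060° is (sin 60°, cos 60°) = (0.8660, 0.5000).
Slope in that direction = a·(0.8660) + b·(0.5000) = −0.67057.
Apparent dip = arctan|0.67057| = 33.8° (true dip is 46.5°, so apparent ≤ true as expected).

33.8°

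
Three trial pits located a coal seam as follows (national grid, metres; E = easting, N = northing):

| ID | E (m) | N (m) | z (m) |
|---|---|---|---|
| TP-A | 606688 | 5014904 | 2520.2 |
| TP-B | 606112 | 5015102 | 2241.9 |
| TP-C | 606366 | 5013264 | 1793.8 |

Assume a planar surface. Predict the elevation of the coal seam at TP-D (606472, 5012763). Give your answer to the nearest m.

1694 m

Two edge vectors: TP-A→TP-B = (-576, 198, -278.3), TP-A→TP-C = (-322, -1640, -726.4).
Normal n = (TP-A→TP-B) × (TP-A→TP-C) = (-600239.2, -328793.8, 1008396).
So ∂z/∂E = −n_x/n_z = 0.59524155 and ∂z/∂N = −n_y/n_z = 0.32605623.
Intercept c from TP-A: 2520.2 − 361125.91 − 1635140.70 = −1993746.41.
At (606472, 5012763): z = 360997.3 + 1634442.6 − 1993746.41 = 1693.5 m.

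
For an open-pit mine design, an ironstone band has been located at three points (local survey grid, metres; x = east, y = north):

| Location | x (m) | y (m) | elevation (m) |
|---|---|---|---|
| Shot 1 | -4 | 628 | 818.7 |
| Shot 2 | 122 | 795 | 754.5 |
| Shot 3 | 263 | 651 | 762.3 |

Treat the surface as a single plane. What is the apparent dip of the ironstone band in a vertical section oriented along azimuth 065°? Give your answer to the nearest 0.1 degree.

15.3°

Let the plane be z = a·x + b·y + c.
Shot 2−Shot 1: 126a + 167b = −64.2;  Shot 3−Shot 1: 267a + 23b = −56.4.
Solving gives a = −0.19050, b = −0.24070.
Unit vector along 065° is (sin 65°, cos 65°) = (0.9063, 0.4226).
Slope in that direction = a·(0.9063) + b·(0.4226) = −0.27438.
Apparent dip = arctan|0.27438| = 15.3° (true dip is 17.1°, so apparent ≤ true as expected).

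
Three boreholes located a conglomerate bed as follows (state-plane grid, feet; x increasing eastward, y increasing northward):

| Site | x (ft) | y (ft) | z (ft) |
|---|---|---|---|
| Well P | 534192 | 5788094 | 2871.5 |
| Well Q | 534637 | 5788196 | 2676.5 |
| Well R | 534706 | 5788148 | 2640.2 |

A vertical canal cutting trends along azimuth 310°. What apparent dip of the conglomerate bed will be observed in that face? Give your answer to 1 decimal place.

22.5°

Two edge vectors: Well P→Well Q = (445, 102, -195), Well P→Well R = (514, 54, -231.3).
Normal n = (Well P→Well Q) × (Well P→Well R) = (-13062.6, 2698.5, -28398).
So ∂z/∂x = −n_x/n_z = −0.45998 and ∂z/∂y = −n_y/n_z = 0.09502.
Unit vector along 310° is (sin 310°, cos 310°) = (-0.7660, 0.6428).
Slope in that direction = a·(-0.7660) + b·(0.6428) = 0.41345.
Apparent dip = arctan|0.41345| = 22.5° (true dip is 25.2°, so apparent ≤ true as expected).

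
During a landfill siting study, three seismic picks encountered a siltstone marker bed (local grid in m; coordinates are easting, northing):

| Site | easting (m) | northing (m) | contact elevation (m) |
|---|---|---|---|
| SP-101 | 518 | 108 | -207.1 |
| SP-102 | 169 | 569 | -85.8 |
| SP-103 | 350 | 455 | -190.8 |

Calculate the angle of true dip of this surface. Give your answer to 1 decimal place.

40.7°

Two edge vectors: SP-101→SP-102 = (-349, 461, 121.3), SP-101→SP-103 = (-168, 347, 16.3).
Normal n = (SP-101→SP-102) × (SP-101→SP-103) = (-34576.8, -14689.7, -43655).
So ∂z/∂easting = −n_x/n_z = −0.79205 and ∂z/∂northing = −n_y/n_z = −0.33650.
Gradient magnitude |∇z| = √(a² + b²) = √(0.62734 + 0.11323) = 0.86056.
True dip = arctan(0.86056) = 40.7°, dipping toward ENE (azimuth ≈ 067°).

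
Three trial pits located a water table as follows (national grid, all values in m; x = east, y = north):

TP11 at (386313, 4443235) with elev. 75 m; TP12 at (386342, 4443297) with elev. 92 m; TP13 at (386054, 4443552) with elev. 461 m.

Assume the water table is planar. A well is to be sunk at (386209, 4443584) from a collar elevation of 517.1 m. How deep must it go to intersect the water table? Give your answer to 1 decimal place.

150.2 m

Let the plane be z = a·x + b·y + c.
TP12−TP11: 29a + 62b = 17;  TP13−TP11: −259a + 317b = 386.
Solving gives a = −0.734347155, b = 0.617678508.
Then c = 75 − a·386313 − b·4443235 = −2460727.91.
At (386209, 4443584): z_contact = −283611.48 + 2744706.33 − 2460727.91 = 366.94 m.
Depth below ground = 517.1 − 366.94 = 150.2 m.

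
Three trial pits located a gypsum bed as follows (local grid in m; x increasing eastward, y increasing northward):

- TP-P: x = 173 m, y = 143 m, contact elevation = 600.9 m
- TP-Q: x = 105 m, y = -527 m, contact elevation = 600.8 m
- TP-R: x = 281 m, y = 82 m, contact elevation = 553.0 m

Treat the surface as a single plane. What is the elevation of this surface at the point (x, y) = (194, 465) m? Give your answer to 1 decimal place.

605.8 m

Let the plane be z = a·x + b·y + c.
TP-Q−TP-P: −68a − 670b = −0.1;  TP-R−TP-P: 108a − 61b = −47.9.
Solving gives a = −0.41939, b = 0.04271.
Then c = 600.9 − a·173 − b·143 = 667.35.
At (194, 465): z = −81.4 + 19.9 + 667.35 = 605.8 m.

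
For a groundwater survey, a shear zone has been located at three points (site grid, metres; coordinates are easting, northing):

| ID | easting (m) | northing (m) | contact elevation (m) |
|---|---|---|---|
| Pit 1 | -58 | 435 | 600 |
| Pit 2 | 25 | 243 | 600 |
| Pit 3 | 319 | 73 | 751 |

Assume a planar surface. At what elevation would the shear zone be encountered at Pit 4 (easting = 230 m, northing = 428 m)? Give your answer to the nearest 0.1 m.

795.1 m

Let the plane be z = a·easting + b·northing + c.
Pit 2−Pit 1: 83a − 192b = 0;  Pit 3−Pit 1: 377a − 362b = 151.
Solving gives a = 0.68477, b = 0.29602.
Then c = 600 − a·-58 − b·435 = 510.95.
At (230, 428): z = 157.5 + 126.7 + 510.95 = 795.1 m.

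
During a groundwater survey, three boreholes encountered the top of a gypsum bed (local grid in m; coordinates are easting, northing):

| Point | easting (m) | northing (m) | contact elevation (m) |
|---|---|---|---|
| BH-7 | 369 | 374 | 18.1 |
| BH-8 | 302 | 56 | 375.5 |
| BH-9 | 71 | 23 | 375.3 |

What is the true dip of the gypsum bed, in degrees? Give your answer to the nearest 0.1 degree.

Let the plane be z = a·easting + b·northing + c.
BH-8−BH-7: −67a − 318b = 357.4;  BH-9−BH-7: −298a − 351b = 357.2.
Solving gives a = 0.16643, b = −1.15897.
Gradient magnitude |∇z| = √(a² + b²) = √(0.02770 + 1.34320) = 1.17085.
True dip = arctan(1.17085) = 49.5°, dipping toward N (azimuth ≈ 352°).

49.5°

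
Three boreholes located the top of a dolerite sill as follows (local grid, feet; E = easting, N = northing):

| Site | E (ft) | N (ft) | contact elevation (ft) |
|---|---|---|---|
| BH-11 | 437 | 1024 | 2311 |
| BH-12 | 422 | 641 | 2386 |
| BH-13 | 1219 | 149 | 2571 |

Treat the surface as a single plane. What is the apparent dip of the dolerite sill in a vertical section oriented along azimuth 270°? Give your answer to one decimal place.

6.2°

Let the plane be z = a·E + b·N + c.
BH-12−BH-11: −15a − 383b = 75;  BH-13−BH-11: 782a − 875b = 260.
Solving gives a = 0.10861, b = −0.20008.
Unit vector along 270° is (sin 270°, cos 270°) = (-1.0000, -0.0000).
Slope in that direction = a·(-1.0000) + b·(-0.0000) = −0.10861.
Apparent dip = arctan|0.10861| = 6.2° (true dip is 12.8°, so apparent ≤ true as expected).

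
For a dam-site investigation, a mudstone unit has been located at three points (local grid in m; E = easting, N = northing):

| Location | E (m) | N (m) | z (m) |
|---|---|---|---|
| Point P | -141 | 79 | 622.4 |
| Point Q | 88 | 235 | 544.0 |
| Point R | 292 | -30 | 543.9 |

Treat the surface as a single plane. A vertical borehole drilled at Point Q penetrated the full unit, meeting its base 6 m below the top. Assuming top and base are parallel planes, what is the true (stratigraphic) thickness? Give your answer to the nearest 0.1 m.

5.8 m

Two edge vectors: Point P→Point Q = (229, 156, -78.4), Point P→Point R = (433, -109, -78.5).
Normal n = (Point P→Point Q) × (Point P→Point R) = (-20791.6, -15970.7, -92509).
So ∂z/∂E = −n_x/n_z = −0.22475 and ∂z/∂N = −n_y/n_z = −0.17264.
|∇z| = √(a²+b²) = 0.28340, so dip δ = arctan(0.28340) = 15.82°.
True thickness = vertical thickness × cos δ = 6 × cos 15.82° = 5.8 m.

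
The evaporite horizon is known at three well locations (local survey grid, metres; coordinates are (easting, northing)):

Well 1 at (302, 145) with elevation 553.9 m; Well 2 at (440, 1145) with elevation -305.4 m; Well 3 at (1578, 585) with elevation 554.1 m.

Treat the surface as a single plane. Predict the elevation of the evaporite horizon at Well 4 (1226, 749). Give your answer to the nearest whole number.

Two edge vectors: Well 1→Well 2 = (138, 1000, -859.3), Well 1→Well 3 = (1276, 440, 0.2).
Normal n = (Well 1→Well 2) × (Well 1→Well 3) = (378292, -1096494.4, -1215280).
So ∂z/∂E = −n_x/n_z = 0.31128 and ∂z/∂N = −n_y/n_z = −0.90226.
Intercept c from Well 1: 553.9 − 94.01 + 130.83 = 590.72.
At (1226, 749): z = 381.6 − 675.8 + 590.72 = 296.6 m.

297 m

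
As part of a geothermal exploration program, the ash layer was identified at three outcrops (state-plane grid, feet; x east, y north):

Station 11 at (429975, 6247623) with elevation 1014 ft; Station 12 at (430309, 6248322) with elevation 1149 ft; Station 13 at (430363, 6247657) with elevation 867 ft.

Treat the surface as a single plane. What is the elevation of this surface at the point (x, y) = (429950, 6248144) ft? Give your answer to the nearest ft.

1228 ft

Let the plane be z = a·x + b·y + c.
Station 12−Station 11: 334a + 699b = 135;  Station 13−Station 11: 388a + 34b = −147.
Solving gives a = −0.41308648, b = 0.39051629.
Then c = 1014 − a·429975 − b·6247623 = −2261167.67.
At (429950, 6248144): z = −177606.5 + 2440002.0 − 2261167.67 = 1227.8 ft.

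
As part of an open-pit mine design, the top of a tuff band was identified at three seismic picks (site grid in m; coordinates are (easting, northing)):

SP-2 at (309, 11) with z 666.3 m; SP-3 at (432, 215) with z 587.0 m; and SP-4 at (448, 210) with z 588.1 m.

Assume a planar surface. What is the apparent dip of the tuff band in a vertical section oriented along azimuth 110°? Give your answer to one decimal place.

4.7°

Let the plane be z = a·E + b·N + c.
SP-3−SP-2: 123a + 204b = −79.3;  SP-4−SP-2: 139a + 199b = −78.2.
Solving gives a = −0.04437, b = −0.36197.
Unit vector along 110° is (sin 110°, cos 110°) = (0.9397, -0.3420).
Slope in that direction = a·(0.9397) + b·(-0.3420) = 0.08211.
Apparent dip = arctan|0.08211| = 4.7° (true dip is 20.0°, so apparent ≤ true as expected).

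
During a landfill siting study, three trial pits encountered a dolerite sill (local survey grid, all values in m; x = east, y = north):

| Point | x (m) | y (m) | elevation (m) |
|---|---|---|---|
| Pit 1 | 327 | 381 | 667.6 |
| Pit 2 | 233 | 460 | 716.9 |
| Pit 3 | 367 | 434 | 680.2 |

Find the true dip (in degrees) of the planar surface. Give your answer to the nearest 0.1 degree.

23.5°

Let the plane be z = a·x + b·y + c.
Pit 2−Pit 1: −94a + 79b = 49.3;  Pit 3−Pit 1: 40a + 53b = 12.6.
Solving gives a = −0.19866, b = 0.38767.
Gradient magnitude |∇z| = √(a² + b²) = √(0.03947 + 0.15029) = 0.43561.
True dip = arctan(0.43561) = 23.5°, dipping toward SSE (azimuth ≈ 153°).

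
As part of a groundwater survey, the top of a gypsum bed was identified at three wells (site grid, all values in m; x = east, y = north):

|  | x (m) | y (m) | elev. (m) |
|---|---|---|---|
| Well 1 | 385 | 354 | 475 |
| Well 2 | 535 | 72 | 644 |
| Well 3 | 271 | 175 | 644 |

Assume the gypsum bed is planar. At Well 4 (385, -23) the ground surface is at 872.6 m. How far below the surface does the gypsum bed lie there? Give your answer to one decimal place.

Let the plane be z = a·x + b·y + c.
Well 2−Well 1: 150a − 282b = 169;  Well 3−Well 1: −114a − 179b = 169.
Solving gives a = −0.29504, b = −0.75623.
Then c = 475 − a·385 − b·354 = 856.30.
At (385, -23): z_contact = −113.59 + 17.39 + 856.30 = 760.10 m.
Depth below ground = 872.6 − 760.10 = 112.5 m.

112.5 m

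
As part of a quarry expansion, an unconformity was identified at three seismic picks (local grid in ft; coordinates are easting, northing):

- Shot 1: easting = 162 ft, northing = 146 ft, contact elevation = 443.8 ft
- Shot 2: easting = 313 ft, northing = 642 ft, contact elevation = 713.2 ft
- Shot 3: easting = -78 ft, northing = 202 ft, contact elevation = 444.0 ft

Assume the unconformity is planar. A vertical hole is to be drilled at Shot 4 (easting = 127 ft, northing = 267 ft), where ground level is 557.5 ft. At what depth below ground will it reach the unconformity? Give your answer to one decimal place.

Let the plane be z = a·easting + b·northing + c.
Shot 2−Shot 1: 151a + 496b = 269.4;  Shot 3−Shot 1: −240a + 56b = 0.2.
Solving gives a = 0.11755, b = 0.50736.
Then c = 443.8 − a·162 − b·146 = 350.68.
At (127, 267): z_contact = 14.93 + 135.46 + 350.68 = 501.08 ft.
Depth below ground = 557.5 − 501.08 = 56.4 ft.

56.4 ft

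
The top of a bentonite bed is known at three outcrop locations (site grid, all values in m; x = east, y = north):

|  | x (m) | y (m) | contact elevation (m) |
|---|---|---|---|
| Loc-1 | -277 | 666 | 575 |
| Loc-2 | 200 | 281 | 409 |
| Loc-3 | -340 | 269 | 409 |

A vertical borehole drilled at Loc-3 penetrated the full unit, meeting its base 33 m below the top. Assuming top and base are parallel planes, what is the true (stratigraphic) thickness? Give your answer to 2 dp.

Let the plane be z = a·x + b·y + c.
Loc-2−Loc-1: 477a − 385b = −166;  Loc-3−Loc-1: −63a − 397b = −166.
Solving gives a = −0.00932, b = 0.41962.
|∇z| = √(a²+b²) = 0.41972, so dip δ = arctan(0.41972) = 22.77°.
True thickness = vertical thickness × cos δ = 33 × cos 22.77° = 30.43 m.

30.43 m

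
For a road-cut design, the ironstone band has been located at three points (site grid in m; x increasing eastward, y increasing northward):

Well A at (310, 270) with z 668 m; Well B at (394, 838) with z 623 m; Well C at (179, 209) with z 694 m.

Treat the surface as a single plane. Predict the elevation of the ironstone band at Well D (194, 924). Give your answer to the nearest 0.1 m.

Let the plane be z = a·x + b·y + c.
Well B−Well A: 84a + 568b = −45;  Well C−Well A: −131a − 61b = 26.
Solving gives a = −0.17353, b = −0.05356.
Then c = 668 − a·310 − b·270 = 736.26.
At (194, 924): z = −33.7 − 49.5 + 736.26 = 653.1 m.

653.1 m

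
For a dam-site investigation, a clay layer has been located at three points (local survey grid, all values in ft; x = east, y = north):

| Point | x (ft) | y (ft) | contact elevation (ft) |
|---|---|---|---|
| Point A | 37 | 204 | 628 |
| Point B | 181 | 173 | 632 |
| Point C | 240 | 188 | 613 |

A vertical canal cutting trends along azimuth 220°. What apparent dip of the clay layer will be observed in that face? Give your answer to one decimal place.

33.3°

Let the plane be z = a·x + b·y + c.
Point B−Point A: 144a − 31b = 4;  Point C−Point A: 203a − 16b = −15.
Solving gives a = −0.13261, b = −0.74505.
Unit vector along 220° is (sin 220°, cos 220°) = (-0.6428, -0.7660).
Slope in that direction = a·(-0.6428) + b·(-0.7660) = 0.65598.
Apparent dip = arctan|0.65598| = 33.3° (true dip is 37.1°, so apparent ≤ true as expected).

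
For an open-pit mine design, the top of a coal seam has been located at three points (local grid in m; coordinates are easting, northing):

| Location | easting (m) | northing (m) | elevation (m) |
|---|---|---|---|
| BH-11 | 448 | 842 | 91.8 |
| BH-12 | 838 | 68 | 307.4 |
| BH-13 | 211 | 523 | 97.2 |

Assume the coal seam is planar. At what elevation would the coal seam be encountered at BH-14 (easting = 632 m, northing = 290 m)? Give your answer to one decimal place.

Let the plane be z = a·easting + b·northing + c.
BH-12−BH-11: 390a − 774b = 215.6;  BH-13−BH-11: −237a − 319b = 5.4.
Solving gives a = 0.20983, b = −0.17282.
Then c = 91.8 − a·448 − b·842 = 143.31.
At (632, 290): z = 132.6 − 50.1 + 143.31 = 225.8 m.

225.8 m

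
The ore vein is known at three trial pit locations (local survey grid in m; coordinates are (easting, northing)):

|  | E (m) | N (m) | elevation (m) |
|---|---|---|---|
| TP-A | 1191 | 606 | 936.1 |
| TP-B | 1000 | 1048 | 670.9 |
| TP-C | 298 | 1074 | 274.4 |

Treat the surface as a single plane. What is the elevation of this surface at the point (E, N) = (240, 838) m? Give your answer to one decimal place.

Two edge vectors: TP-A→TP-B = (-191, 442, -265.2), TP-A→TP-C = (-893, 468, -661.7).
Normal n = (TP-A→TP-B) × (TP-A→TP-C) = (-168357.8, 110438.9, 305318).
So ∂z/∂E = −n_x/n_z = 0.551418 and ∂z/∂N = −n_y/n_z = −0.361718.
Intercept c from TP-A: 936.1 − 656.74 + 219.20 = 498.56.
At (240, 838): z = 132.3 − 303.1 + 498.56 = 327.8 m.

327.8 m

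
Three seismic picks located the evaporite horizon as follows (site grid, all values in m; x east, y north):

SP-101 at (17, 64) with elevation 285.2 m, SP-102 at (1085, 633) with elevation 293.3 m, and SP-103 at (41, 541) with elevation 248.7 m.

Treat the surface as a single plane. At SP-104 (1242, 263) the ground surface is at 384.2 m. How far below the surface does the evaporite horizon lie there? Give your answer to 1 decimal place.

53.9 m

Two edge vectors: SP-101→SP-102 = (1068, 569, 8.1), SP-101→SP-103 = (24, 477, -36.5).
Normal n = (SP-101→SP-102) × (SP-101→SP-103) = (-24632.2, 39176.4, 495780).
So ∂z/∂x = −n_x/n_z = 0.049684 and ∂z/∂y = −n_y/n_z = −0.079020.
Intercept c from SP-101: 285.2 − 0.84 + 5.06 = 289.41.
At (1242, 263): z_contact = 61.71 − 20.78 + 289.41 = 330.34 m.
Depth below ground = 384.2 − 330.34 = 53.9 m.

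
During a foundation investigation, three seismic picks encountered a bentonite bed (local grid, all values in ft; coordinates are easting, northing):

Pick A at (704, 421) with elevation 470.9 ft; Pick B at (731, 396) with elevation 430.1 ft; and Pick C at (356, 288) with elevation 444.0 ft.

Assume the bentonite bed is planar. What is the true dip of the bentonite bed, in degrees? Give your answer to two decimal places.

51.88°

Two edge vectors: Pick A→Pick B = (27, -25, -40.8), Pick A→Pick C = (-348, -133, -26.9).
Normal n = (Pick A→Pick B) × (Pick A→Pick C) = (-4753.9, 14924.7, -12291).
So ∂z/∂easting = −n_x/n_z = −0.38678 and ∂z/∂northing = −n_y/n_z = 1.21428.
Gradient magnitude |∇z| = √(a² + b²) = √(0.14960 + 1.47447) = 1.27439.
True dip = arctan(1.27439) = 51.88°, dipping toward SSE (azimuth ≈ 162°).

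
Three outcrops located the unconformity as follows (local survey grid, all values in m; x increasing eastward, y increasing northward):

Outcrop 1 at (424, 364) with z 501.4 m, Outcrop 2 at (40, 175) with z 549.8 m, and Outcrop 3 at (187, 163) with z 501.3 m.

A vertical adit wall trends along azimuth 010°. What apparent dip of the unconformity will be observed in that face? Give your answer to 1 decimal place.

Let the plane be z = a·x + b·y + c.
Outcrop 2−Outcrop 1: −384a − 189b = 48.4;  Outcrop 3−Outcrop 1: −237a − 201b = −0.1.
Solving gives a = −0.30093, b = 0.35532.
Unit vector along 010° is (sin 10°, cos 10°) = (0.1736, 0.9848).
Slope in that direction = a·(0.1736) + b·(0.9848) = 0.29767.
Apparent dip = arctan|0.29767| = 16.6° (true dip is 25.0°, so apparent ≤ true as expected).

16.6°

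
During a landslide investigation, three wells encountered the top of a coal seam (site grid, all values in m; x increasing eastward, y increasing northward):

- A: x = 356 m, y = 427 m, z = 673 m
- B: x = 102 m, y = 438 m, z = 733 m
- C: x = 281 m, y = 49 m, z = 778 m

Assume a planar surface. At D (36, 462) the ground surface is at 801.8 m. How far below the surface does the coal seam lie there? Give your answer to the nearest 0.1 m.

Two edge vectors: A→B = (-254, 11, 60), A→C = (-75, -378, 105).
Normal n = (A→B) × (A→C) = (23835, 22170, 96837).
So ∂z/∂x = −n_x/n_z = −0.24614 and ∂z/∂y = −n_y/n_z = −0.22894.
Intercept c from A: 673 + 87.62 + 97.76 = 858.38.
At (36, 462): z_contact = −8.86 − 105.77 + 858.38 = 743.75 m.
Depth below ground = 801.8 − 743.75 = 58.0 m.

58.0 m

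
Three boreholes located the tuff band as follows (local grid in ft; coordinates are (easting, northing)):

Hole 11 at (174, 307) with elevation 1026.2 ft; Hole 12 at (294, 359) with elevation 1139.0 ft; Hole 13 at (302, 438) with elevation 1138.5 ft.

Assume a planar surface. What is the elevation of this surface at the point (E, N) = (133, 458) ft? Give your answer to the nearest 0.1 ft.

969.7 ft

Two edge vectors: Hole 11→Hole 12 = (120, 52, 112.8), Hole 11→Hole 13 = (128, 131, 112.3).
Normal n = (Hole 11→Hole 12) × (Hole 11→Hole 13) = (-8937.2, 962.4, 9064).
So ∂z/∂E = −n_x/n_z = 0.98601 and ∂z/∂N = −n_y/n_z = −0.10618.
Intercept c from Hole 11: 1026.2 − 171.57 + 32.60 = 887.23.
At (133, 458): z = 131.1 − 48.6 + 887.23 = 969.7 ft.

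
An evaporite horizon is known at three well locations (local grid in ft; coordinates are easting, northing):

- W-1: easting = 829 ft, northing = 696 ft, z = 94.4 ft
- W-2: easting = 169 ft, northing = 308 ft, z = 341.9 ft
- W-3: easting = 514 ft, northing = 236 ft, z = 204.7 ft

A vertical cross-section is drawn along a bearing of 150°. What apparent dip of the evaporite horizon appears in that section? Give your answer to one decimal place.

12.4°

Let the plane be z = a·easting + b·northing + c.
W-2−W-1: −660a − 388b = 247.5;  W-3−W-1: −315a − 460b = 110.3.
Solving gives a = −0.39174, b = 0.02847.
Unit vector along 150° is (sin 150°, cos 150°) = (0.5000, -0.8660).
Slope in that direction = a·(0.5000) + b·(-0.8660) = −0.22053.
Apparent dip = arctan|0.22053| = 12.4° (true dip is 21.4°, so apparent ≤ true as expected).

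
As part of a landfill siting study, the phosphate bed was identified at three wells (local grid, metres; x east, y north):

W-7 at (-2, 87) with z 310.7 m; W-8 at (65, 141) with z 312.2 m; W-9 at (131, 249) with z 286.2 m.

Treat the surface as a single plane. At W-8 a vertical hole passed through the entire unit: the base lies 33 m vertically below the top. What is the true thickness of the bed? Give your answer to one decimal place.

27.6 m

Two edge vectors: W-7→W-8 = (67, 54, 1.5), W-7→W-9 = (133, 162, -24.5).
Normal n = (W-7→W-8) × (W-7→W-9) = (-1566, 1841, 3672).
So ∂z/∂x = −n_x/n_z = 0.42647 and ∂z/∂y = −n_y/n_z = −0.50136.
|∇z| = √(a²+b²) = 0.65821, so dip δ = arctan(0.65821) = 33.35°.
True thickness = vertical thickness × cos δ = 33 × cos 33.35° = 27.6 m.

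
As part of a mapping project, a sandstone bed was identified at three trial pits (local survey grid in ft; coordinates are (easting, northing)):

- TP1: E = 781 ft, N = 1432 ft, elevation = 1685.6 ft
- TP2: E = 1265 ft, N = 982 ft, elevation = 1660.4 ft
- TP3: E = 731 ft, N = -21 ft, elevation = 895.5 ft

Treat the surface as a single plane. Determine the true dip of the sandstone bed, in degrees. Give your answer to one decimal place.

34.5°

Two edge vectors: TP1→TP2 = (484, -450, -25.2), TP1→TP3 = (-50, -1453, -790.1).
Normal n = (TP1→TP2) × (TP1→TP3) = (318929.4, 383668.4, -725752).
So ∂z/∂E = −n_x/n_z = 0.43945 and ∂z/∂N = −n_y/n_z = 0.52865.
Gradient magnitude |∇z| = √(a² + b²) = √(0.19311 + 0.27947) = 0.68745.
True dip = arctan(0.68745) = 34.5°, dipping toward SW (azimuth ≈ 220°).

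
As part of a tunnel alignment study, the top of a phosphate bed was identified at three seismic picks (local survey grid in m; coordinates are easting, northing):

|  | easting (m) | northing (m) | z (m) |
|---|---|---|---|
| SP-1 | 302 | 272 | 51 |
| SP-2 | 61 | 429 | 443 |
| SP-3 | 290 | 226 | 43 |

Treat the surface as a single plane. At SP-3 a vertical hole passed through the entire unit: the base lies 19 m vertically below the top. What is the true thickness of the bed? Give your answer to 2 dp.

Two edge vectors: SP-1→SP-2 = (-241, 157, 392), SP-1→SP-3 = (-12, -46, -8).
Normal n = (SP-1→SP-2) × (SP-1→SP-3) = (16776, -6632, 12970).
So ∂z/∂easting = −n_x/n_z = −1.29345 and ∂z/∂northing = −n_y/n_z = 0.51133.
|∇z| = √(a²+b²) = 1.39085, so dip δ = arctan(1.39085) = 54.28°.
True thickness = vertical thickness × cos δ = 19 × cos 54.28° = 11.09 m.

11.09 m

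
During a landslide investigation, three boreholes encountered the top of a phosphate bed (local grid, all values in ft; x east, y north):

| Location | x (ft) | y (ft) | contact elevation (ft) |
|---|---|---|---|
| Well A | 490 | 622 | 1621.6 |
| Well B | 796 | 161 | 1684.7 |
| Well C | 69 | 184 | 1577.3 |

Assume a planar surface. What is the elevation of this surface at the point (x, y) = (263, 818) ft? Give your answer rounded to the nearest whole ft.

Let the plane be z = a·x + b·y + c.
Well B−Well A: 306a − 461b = 63.1;  Well C−Well A: −421a − 438b = −44.3.
Solving gives a = 0.14648, b = −0.03965.
Then c = 1621.6 − a·490 − b·622 = 1574.49.
At (263, 818): z = 38.5 − 32.4 + 1574.49 = 1580.6 ft.

1581 ft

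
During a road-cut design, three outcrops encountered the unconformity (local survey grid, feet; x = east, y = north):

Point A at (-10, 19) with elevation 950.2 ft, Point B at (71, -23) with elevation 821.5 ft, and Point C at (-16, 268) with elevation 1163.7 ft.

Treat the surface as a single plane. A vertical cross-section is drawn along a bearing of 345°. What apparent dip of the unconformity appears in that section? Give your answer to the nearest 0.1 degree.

47.8°

Two edge vectors: Point A→Point B = (81, -42, -128.7), Point A→Point C = (-6, 249, 213.5).
Normal n = (Point A→Point B) × (Point A→Point C) = (23079.3, -16521.3, 19917).
So ∂z/∂x = −n_x/n_z = −1.15877 and ∂z/∂y = −n_y/n_z = 0.82951.
Unit vector along 345° is (sin 345°, cos 345°) = (-0.2588, 0.9659).
Slope in that direction = a·(-0.2588) + b·(0.9659) = 1.10116.
Apparent dip = arctan|1.10116| = 47.8° (true dip is 54.9°, so apparent ≤ true as expected).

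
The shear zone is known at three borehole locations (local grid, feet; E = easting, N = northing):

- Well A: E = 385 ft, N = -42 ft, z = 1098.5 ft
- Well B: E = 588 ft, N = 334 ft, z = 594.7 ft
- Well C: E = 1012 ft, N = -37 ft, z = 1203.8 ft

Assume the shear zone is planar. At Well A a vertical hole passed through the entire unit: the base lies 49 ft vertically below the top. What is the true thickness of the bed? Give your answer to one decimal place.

27.8 ft

Let the plane be z = a·E + b·N + c.
Well B−Well A: 203a + 376b = −503.8;  Well C−Well A: 627a + 5b = 105.3.
Solving gives a = 0.17940, b = −1.43675.
|∇z| = √(a²+b²) = 1.44791, so dip δ = arctan(1.44791) = 55.37°.
True thickness = vertical thickness × cos δ = 49 × cos 55.37° = 27.8 ft.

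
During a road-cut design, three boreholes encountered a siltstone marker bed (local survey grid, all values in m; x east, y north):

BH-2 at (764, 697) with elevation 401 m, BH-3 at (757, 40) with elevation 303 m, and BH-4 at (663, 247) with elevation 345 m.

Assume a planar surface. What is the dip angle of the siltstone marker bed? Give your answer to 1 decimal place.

Let the plane be z = a·x + b·y + c.
BH-3−BH-2: −7a − 657b = −98;  BH-4−BH-2: −101a − 450b = −56.
Solving gives a = −0.11562, b = 0.15039.
Gradient magnitude |∇z| = √(a² + b²) = √(0.01337 + 0.02262) = 0.18970.
True dip = arctan(0.18970) = 10.7°, dipping toward SE (azimuth ≈ 142°).

10.7°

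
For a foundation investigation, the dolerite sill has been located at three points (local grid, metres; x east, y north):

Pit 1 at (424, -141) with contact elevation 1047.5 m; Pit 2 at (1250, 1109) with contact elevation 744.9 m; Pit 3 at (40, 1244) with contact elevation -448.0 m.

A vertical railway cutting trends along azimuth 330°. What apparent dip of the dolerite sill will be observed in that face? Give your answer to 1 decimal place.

49.4°

Two edge vectors: Pit 1→Pit 2 = (826, 1250, -302.6), Pit 1→Pit 3 = (-384, 1385, -1495.5).
Normal n = (Pit 1→Pit 2) × (Pit 1→Pit 3) = (-1450274, 1351481.4, 1624010).
So ∂z/∂x = −n_x/n_z = 0.89302 and ∂z/∂y = −n_y/n_z = −0.83219.
Unit vector along 330° is (sin 330°, cos 330°) = (-0.5000, 0.8660).
Slope in that direction = a·(-0.5000) + b·(0.8660) = −1.16721.
Apparent dip = arctan|1.16721| = 49.4° (true dip is 50.7°, so apparent ≤ true as expected).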